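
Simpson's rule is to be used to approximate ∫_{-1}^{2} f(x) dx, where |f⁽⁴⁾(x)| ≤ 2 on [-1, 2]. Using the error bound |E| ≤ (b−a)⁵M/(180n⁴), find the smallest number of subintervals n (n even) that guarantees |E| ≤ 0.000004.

Need 486/(180n⁴) ≤ 0.000004.
n⁴ ≥ 486/(180·0.000004) = 675000 ⇒ n ≥ 28.6633, so the smallest even n is 30. (n must be even for Simpson's rule.)

30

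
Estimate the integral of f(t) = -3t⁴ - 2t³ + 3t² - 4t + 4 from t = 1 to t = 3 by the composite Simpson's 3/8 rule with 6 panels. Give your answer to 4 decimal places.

-167.2222

h = (3 − 1)/6 = 0.333333.
Nodes t₀,…,t₆ = 1, 1.333333, 1.666667, 2, 2.333333, 2.666667, 3.
f(t) = -3t⁴ - 2t³ + 3t² - 4t + 4: f₀=-2, f₁=-10.222222, f₂=-26.740741, f₃=-56, f₄=-103.333333, f₅=-174.962963, f₆=-278.
(3h/8)·[f₀ + 3f₁ + 3f₂ + 2f₃ + 3f₄ + 3f₅ + f₆] = 0.125·(-1337.777778) = -167.2222.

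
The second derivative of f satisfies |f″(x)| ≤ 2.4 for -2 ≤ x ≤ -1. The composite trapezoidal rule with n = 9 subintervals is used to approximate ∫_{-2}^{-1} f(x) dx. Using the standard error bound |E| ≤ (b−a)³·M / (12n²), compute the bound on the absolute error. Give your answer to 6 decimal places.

0.002469

|E| ≤ (1)³·2.4 / (12·9²) = 2.4/972 = 0.002469.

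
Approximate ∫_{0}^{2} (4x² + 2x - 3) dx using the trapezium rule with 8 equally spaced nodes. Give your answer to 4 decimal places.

h = (2 − 0)/7 = 0.285714.
Nodes x₀,…,x₇ = 0, 0.285714, 0.571429, 0.857143, 1.142857, 1.428571, 1.714286, 2.
f(x) = 4x² + 2x - 3: f₀=-3, f₁=-2.102041, f₂=-0.551020, f₃=1.653061, f₄=4.510204, f₅=8.020408, f₆=12.183673, f₇=17.
(h/2)·[f₀ + 2f₁ + 2f₂ + 2f₃ + 2f₄ + 2f₅ + 2f₆ + f₇] = 0.142857·(61.428571) = 8.7755.

8.7755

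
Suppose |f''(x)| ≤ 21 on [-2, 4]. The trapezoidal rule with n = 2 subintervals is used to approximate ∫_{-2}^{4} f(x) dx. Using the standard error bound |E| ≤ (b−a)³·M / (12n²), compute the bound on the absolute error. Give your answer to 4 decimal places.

|E| ≤ (6)³·21 / (12·2²) = 4536/48 = 94.5000.

94.5000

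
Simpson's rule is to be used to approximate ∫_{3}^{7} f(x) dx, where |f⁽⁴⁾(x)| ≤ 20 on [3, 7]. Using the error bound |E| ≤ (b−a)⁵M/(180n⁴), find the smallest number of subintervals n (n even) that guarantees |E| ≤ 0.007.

12

Need 20480/(180n⁴) ≤ 0.007.
n⁴ ≥ 20480/(180·0.007) = 16254 ⇒ n ≥ 11.2912, so the smallest even n is 12. (n must be even for Simpson's rule.)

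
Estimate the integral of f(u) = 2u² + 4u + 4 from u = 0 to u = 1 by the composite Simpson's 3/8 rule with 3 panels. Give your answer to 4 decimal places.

6.6667

h = (1 − 0)/3 = 0.333333.
Nodes u₀,…,u₃ = 0, 0.333333, 0.666667, 1.
f(u) = 2u² + 4u + 4: f₀=4, f₁=5.555556, f₂=7.555556, f₃=10.
(3h/8)·[f₀ + 3f₁ + 3f₂ + f₃] = 0.125·(53.333333) = 6.6667.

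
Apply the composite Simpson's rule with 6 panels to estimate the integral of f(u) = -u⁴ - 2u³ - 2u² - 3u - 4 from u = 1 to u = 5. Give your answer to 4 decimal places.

-1071.5720

h = (5 − 1)/6 = 0.666667.
Nodes u₀,…,u₆ = 1, 1.666667, 2.333333, 3, 3.666667, 4.333333, 5.
f(u) = -u⁴ - 2u³ - 2u² - 3u - 4: f₀=-12, f₁=-31.530864, f₂=-76.938272, f₃=-166, f₄=-321.234568, f₅=-569.901235, f₆=-944.
(h/3)·[f₀ + 4f₁ + 2f₂ + 4f₃ + 2f₄ + 4f₅ + f₆] = 0.222222·(-4822.074074) = -1071.5720.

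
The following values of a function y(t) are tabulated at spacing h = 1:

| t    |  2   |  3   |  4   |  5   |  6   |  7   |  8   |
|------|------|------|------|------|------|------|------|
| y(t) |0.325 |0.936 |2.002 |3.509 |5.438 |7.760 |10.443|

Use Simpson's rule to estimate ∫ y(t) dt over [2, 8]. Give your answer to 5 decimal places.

h = 1, n = 6.
(h/3)·[y₀ + 4y₁ + 2y₂ + 4y₃ + 2y₄ + 4y₅ + y₆] = 0.333333·(74.468) = 24.82267.

24.82267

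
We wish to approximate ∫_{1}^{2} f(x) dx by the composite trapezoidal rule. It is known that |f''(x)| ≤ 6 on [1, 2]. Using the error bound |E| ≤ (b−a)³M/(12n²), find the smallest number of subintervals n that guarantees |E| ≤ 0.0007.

Need 6/(12n²) ≤ 0.0007.
n² ≥ 6/(12·0.0007) = 714.286 ⇒ n ≥ 26.7261, so the smallest n is 27.

27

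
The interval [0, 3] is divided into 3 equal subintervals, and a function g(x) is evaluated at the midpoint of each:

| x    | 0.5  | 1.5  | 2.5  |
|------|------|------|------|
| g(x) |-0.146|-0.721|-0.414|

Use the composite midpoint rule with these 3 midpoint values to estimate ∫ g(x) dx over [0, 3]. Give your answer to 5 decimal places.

h = 1, n = 3.
h·[y(m₁) + y(m₂) + y(m₃)] = 1·(-1.281) = -1.28100.

-1.28100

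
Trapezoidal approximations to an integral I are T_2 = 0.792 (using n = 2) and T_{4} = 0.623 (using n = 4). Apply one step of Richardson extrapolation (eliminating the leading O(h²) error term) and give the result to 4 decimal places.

R = (4·T_{4} − T_2) / 3 = (4·0.623 − 0.792)/3 = (1.700)/3 = 0.5667.

0.5667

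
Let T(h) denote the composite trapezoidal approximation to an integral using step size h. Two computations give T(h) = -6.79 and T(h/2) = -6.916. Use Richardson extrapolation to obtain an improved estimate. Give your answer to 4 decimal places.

R = (4·T(h/2) − T(h)) / 3 = (4·(-6.916) − (-6.79))/3 = (-20.874)/3 = -6.9580.

-6.9580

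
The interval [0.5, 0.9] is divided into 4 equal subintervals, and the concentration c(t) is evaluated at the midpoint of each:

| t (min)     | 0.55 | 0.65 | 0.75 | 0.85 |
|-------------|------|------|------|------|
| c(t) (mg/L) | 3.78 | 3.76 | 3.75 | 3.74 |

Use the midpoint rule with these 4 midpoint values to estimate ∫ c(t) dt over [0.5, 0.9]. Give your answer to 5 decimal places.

1.50300

h = 0.1, n = 4.
h·[y(m₁) + y(m₂) + y(m₃) + y(m₄)] = 0.1·(15.03) = 1.50300.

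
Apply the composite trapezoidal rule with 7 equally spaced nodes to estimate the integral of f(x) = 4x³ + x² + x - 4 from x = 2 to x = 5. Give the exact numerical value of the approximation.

651.875

h = (5 − 2)/6 = 0.5.
Nodes x₀,…,x₆ = 2, 2.5, 3, 3.5, 4, 4.5, 5.
f(x) = 4x³ + x² + x - 4: f₀=34, f₁=67.25, f₂=116, f₃=183.25, f₄=272, f₅=385.25, f₆=526.
(h/2)·[f₀ + 2f₁ + 2f₂ + 2f₃ + 2f₄ + 2f₅ + f₆] = 0.25·(2607.5) = 651.875.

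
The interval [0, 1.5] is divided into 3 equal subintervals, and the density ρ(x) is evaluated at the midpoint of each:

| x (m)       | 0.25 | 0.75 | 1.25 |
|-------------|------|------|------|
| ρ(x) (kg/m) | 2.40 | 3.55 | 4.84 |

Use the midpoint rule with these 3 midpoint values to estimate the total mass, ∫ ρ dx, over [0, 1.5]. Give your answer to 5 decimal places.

5.39500

h = 0.5, n = 3.
h·[y(m₁) + y(m₂) + y(m₃)] = 0.5·(10.79) = 5.39500.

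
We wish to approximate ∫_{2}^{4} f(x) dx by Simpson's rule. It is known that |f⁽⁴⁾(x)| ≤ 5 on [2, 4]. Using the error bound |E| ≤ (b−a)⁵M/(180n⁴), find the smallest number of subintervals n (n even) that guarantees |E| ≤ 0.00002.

16

Need 160/(180n⁴) ≤ 0.00002.
n⁴ ≥ 160/(180·0.00002) = 44444.4 ⇒ n ≥ 14.5196, so the smallest even n is 16. (n must be even for Simpson's rule.)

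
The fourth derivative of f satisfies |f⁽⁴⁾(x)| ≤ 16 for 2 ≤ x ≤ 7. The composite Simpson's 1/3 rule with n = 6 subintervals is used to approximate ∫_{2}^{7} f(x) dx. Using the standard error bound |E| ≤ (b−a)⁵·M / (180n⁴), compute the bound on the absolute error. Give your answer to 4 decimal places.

0.2143

|E| ≤ (5)⁵·16 / (180·6⁴) = 50000/233280 = 0.2143.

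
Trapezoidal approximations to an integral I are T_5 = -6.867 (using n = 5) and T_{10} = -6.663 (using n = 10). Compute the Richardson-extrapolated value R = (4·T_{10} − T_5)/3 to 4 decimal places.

-6.5950

R = (4·T_{10} − T_5) / 3 = (4·(-6.663) − (-6.867))/3 = (-19.785)/3 = -6.5950.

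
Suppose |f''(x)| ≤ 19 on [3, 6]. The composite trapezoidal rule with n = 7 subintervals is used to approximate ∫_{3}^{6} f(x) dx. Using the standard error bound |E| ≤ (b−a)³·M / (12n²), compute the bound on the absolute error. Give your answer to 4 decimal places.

0.8724

|E| ≤ (3)³·19 / (12·7²) = 513/588 = 0.8724.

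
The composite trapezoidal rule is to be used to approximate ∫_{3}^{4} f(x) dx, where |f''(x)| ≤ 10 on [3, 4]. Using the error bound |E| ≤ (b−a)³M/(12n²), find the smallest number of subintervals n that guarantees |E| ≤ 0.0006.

Need 10/(12n²) ≤ 0.0006.
n² ≥ 10/(12·0.0006) = 1388.89 ⇒ n ≥ 37.2678, so the smallest n is 38.

38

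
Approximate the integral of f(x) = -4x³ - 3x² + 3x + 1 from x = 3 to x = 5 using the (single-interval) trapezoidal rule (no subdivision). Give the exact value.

T = (b−a)/2 · [f(3) + f(5)] = 1·[(-125) + (-559)] = -684.

-684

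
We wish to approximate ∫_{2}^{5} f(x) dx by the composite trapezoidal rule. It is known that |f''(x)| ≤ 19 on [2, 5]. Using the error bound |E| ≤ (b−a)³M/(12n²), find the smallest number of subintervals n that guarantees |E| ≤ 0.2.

Need 513/(12n²) ≤ 0.2.
n² ≥ 513/(12·0.2) = 213.75 ⇒ n ≥ 14.6202, so the smallest n is 15.

15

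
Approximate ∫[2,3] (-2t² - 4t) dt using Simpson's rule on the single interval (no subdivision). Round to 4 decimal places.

-22.6667

S = (b−a)/6 · [f(2) + 4f(2.5) + f(3)] = 0.166667·[(-16) + 4·(-22.5) + (-30)] = -22.6667.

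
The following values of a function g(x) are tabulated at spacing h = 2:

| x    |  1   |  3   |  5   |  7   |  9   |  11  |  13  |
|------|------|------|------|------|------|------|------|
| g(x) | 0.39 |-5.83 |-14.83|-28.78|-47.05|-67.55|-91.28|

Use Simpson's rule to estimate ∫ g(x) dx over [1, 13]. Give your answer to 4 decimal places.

h = 2, n = 6.
(h/3)·[y₀ + 4y₁ + 2y₂ + 4y₃ + 2y₄ + 4y₅ + y₆] = 0.666667·(-623.29) = -415.5267.

-415.5267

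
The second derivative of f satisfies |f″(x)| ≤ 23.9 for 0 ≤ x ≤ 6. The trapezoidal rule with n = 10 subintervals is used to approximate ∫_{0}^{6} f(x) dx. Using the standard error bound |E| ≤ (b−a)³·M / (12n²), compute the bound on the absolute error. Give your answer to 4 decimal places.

|E| ≤ (6)³·23.9 / (12·10²) = 5162.4/1200 = 4.3020.

4.3020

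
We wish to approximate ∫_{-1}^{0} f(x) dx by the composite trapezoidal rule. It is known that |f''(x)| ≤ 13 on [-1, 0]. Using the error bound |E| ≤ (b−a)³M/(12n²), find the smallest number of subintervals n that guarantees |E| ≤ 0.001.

Need 13/(12n²) ≤ 0.001.
n² ≥ 13/(12·0.001) = 1083.33 ⇒ n ≥ 32.9140, so the smallest n is 33.

33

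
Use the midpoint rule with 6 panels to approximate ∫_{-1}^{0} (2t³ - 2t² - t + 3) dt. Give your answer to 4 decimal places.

h = (0 − (-1))/6 = 0.166667.
Midpoints m₁,…,m₆ = -0.916667, -0.75, -0.583333, -0.416667, -0.25, -0.083333.
f(m₁)=0.695602, f(m₂)=1.78125, f(m₃)=2.505787, f(m₄)=2.924769, f(m₅)=3.09375, f(m₆)=3.068287.
h·[f(m₁) + f(m₂) + f(m₃) + f(m₄) + f(m₅) + f(m₆)] = 0.166667·(14.069444) = 2.3449.

2.3449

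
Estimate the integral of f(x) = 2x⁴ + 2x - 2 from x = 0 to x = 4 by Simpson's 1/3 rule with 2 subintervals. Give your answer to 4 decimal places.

h = (4 − 0)/2 = 2.
Nodes x₀,…,x₂ = 0, 2, 4.
f(x) = 2x⁴ + 2x - 2: f₀=-2, f₁=34, f₂=518.
(h/3)·[f₀ + 4f₁ + f₂] = 0.666667·(652) = 434.6667.

434.6667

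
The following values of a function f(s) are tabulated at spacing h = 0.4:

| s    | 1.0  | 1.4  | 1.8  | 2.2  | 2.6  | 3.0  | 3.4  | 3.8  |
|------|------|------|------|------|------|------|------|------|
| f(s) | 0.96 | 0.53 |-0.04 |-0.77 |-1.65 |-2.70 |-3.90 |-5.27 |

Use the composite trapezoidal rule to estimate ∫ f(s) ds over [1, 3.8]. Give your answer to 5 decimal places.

-4.27400

h = 0.4, n = 7.
(h/2)·[y₀ + 2y₁ + 2y₂ + 2y₃ + 2y₄ + 2y₅ + 2y₆ + y₇] = 0.2·(-21.37) = -4.27400.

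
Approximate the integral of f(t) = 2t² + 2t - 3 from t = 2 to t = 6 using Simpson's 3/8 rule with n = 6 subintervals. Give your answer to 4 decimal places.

h = (6 − 2)/6 = 0.666667.
Nodes t₀,…,t₆ = 2, 2.666667, 3.333333, 4, 4.666667, 5.333333, 6.
f(t) = 2t² + 2t - 3: f₀=9, f₁=16.555556, f₂=25.888889, f₃=37, f₄=49.888889, f₅=64.555556, f₆=81.
(3h/8)·[f₀ + 3f₁ + 3f₂ + 2f₃ + 3f₄ + 3f₅ + f₆] = 0.25·(634.666667) = 158.6667.

158.6667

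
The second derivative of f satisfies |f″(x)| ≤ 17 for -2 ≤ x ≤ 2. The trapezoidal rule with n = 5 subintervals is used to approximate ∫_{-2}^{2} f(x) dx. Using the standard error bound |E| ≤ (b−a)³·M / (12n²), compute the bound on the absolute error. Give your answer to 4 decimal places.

|E| ≤ (4)³·17 / (12·5²) = 1088/300 = 3.6267.

3.6267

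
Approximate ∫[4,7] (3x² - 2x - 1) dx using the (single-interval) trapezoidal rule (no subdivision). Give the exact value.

T = (b−a)/2 · [f(4) + f(7)] = 1.5·[39 + 132] = 256.5.

256.5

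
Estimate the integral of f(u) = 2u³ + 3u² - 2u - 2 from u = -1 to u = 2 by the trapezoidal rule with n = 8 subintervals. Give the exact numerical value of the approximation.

h = (2 − (-1))/8 = 0.375.
Nodes u₀,…,u₈ = -1, -0.625, -0.25, 0.125, 0.5, 0.875, 1.25, 1.625, 2.
f(u) = 2u³ + 3u² - 2u - 2: f₀=1, f₁=-0.06640625, f₂=-1.34375, f₃=-2.19921875, f₄=-2, f₅=-0.11328125, f₆=4.09375, f₇=11.25390625, f₈=22.
(h/2)·[f₀ + 2f₁ + 2f₂ + 2f₃ + 2f₄ + 2f₅ + 2f₆ + 2f₇ + f₈] = 0.1875·(42.25) = 7.921875.

7.921875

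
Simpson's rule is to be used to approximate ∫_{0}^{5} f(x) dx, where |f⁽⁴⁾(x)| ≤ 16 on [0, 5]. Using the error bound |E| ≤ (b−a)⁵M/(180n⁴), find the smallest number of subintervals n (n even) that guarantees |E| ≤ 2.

Need 50000/(180n⁴) ≤ 2.
n⁴ ≥ 50000/(180·2) = 138.889 ⇒ n ≥ 3.4329, so the smallest even n is 4. (n must be even for Simpson's rule.)

4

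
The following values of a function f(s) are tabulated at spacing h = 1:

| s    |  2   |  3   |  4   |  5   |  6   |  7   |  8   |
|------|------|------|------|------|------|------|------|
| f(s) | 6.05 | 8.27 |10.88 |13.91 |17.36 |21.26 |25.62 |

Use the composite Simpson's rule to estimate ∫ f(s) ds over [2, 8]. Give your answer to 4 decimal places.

h = 1, n = 6.
(h/3)·[y₀ + 4y₁ + 2y₂ + 4y₃ + 2y₄ + 4y₅ + y₆] = 0.333333·(261.91) = 87.3033.

87.3033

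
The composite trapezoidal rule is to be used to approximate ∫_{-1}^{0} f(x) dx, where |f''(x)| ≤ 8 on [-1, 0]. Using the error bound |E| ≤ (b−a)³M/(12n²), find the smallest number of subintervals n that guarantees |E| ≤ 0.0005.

37

Need 8/(12n²) ≤ 0.0005.
n² ≥ 8/(12·0.0005) = 1333.33 ⇒ n ≥ 36.5148, so the smallest n is 37.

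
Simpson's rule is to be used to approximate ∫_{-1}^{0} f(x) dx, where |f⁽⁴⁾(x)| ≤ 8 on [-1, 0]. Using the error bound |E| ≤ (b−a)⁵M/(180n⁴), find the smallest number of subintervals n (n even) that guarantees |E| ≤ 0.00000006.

Need 8/(180n⁴) ≤ 0.00000006.
n⁴ ≥ 8/(180·0.00000006) = 740741 ⇒ n ≥ 29.3371, so the smallest even n is 30. (n must be even for Simpson's rule.)

30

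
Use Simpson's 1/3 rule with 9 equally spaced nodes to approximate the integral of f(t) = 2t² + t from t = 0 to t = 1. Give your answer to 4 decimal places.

1.1667

h = (1 − 0)/8 = 0.125.
Nodes t₀,…,t₈ = 0, 0.125, 0.25, 0.375, 0.5, 0.625, 0.75, 0.875, 1.
f(t) = 2t² + t: f₀=0, f₁=0.15625, f₂=0.375, f₃=0.65625, f₄=1, f₅=1.40625, f₆=1.875, f₇=2.40625, f₈=3.
(h/3)·[f₀ + 4f₁ + 2f₂ + 4f₃ + 2f₄ + 4f₅ + 2f₆ + 4f₇ + f₈] = 0.041667·(28) = 1.1667.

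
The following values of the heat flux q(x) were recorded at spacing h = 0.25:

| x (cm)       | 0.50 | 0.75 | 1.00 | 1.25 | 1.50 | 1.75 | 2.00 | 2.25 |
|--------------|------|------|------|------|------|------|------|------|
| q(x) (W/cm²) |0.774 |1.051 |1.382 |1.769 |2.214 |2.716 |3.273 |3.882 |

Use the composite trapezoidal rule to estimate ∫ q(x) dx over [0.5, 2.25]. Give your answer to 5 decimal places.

h = 0.25, n = 7.
(h/2)·[y₀ + 2y₁ + 2y₂ + 2y₃ + 2y₄ + 2y₅ + 2y₆ + y₇] = 0.125·(29.466) = 3.68325.

3.68325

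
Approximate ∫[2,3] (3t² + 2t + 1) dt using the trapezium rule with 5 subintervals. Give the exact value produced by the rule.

25.02

h = (3 − 2)/5 = 0.2.
Nodes t₀,…,t₅ = 2, 2.2, 2.4, 2.6, 2.8, 3.
f(t) = 3t² + 2t + 1: f₀=17, f₁=19.92, f₂=23.08, f₃=26.48, f₄=30.12, f₅=34.
(h/2)·[f₀ + 2f₁ + 2f₂ + 2f₃ + 2f₄ + f₅] = 0.1·(250.2) = 25.02.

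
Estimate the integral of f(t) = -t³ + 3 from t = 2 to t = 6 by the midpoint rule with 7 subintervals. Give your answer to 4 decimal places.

-306.6939

h = (6 − 2)/7 = 0.571429.
Midpoints m₁,…,m₇ = 2.285714, 2.857143, 3.428571, 4, 4.571429, 5.142857, 5.714286.
f(m₁)=-8.941691, f(m₂)=-20.323615, f(m₃)=-37.303207, f(m₄)=-61, f(m₅)=-92.533528, f(m₆)=-133.023324, f(m₇)=-183.588921.
h·[f(m₁) + f(m₂) + f(m₃) + f(m₄) + f(m₅) + f(m₆) + f(m₇)] = 0.571429·(-536.714286) = -306.6939.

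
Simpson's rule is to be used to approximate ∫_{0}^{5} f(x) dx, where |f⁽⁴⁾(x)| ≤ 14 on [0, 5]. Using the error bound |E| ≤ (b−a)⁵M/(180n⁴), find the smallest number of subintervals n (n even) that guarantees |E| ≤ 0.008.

Need 43750/(180n⁴) ≤ 0.008.
n⁴ ≥ 43750/(180·0.008) = 30381.9 ⇒ n ≥ 13.2024, so the smallest even n is 14. (n must be even for Simpson's rule.)

14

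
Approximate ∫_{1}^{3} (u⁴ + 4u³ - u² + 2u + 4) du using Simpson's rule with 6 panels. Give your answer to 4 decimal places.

h = (3 − 1)/6 = 0.333333.
Nodes u₀,…,u₆ = 1, 1.333333, 1.666667, 2, 2.333333, 2.666667, 3.
f(u) = u⁴ + 4u³ - u² + 2u + 4: f₀=10, f₁=17.530864, f₂=30.790123, f₃=52, f₄=83.679012, f₅=128.641975, f₆=190.
(h/3)·[f₀ + 4f₁ + 2f₂ + 4f₃ + 2f₄ + 4f₅ + f₆] = 0.111111·(1221.629630) = 135.7366.

135.7366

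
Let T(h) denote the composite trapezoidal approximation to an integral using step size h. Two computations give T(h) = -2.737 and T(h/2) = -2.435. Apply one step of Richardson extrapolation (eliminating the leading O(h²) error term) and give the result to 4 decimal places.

R = (4·T(h/2) − T(h)) / 3 = (4·(-2.435) − (-2.737))/3 = (-7.003)/3 = -2.3343.

-2.3343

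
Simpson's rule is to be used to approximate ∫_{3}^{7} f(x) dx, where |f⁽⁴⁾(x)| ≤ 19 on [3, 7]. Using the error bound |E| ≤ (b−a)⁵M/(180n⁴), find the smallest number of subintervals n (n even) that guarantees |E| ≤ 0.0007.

20

Need 19456/(180n⁴) ≤ 0.0007.
n⁴ ≥ 19456/(180·0.0007) = 154413 ⇒ n ≥ 19.8231, so the smallest even n is 20. (n must be even for Simpson's rule.)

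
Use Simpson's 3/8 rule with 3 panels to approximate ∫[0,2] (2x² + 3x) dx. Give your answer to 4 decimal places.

h = (2 − 0)/3 = 0.666667.
Nodes x₀,…,x₃ = 0, 0.666667, 1.333333, 2.
f(x) = 2x² + 3x: f₀=0, f₁=2.888889, f₂=7.555556, f₃=14.
(3h/8)·[f₀ + 3f₁ + 3f₂ + f₃] = 0.25·(45.333333) = 11.3333.

11.3333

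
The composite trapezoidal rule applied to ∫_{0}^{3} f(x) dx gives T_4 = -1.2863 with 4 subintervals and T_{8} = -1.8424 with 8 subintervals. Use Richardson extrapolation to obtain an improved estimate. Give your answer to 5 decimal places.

R = (4·T_{8} − T_4) / 3 = (4·(-1.8424) − (-1.2863))/3 = (-6.0833)/3 = -2.02777.

-2.02777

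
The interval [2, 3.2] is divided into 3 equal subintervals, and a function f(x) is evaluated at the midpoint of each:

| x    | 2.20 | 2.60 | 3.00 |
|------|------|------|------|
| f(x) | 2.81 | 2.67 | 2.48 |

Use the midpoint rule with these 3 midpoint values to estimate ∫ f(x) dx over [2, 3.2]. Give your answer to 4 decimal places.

3.1840

h = 0.4, n = 3.
h·[y(m₁) + y(m₂) + y(m₃)] = 0.4·(7.96) = 3.1840.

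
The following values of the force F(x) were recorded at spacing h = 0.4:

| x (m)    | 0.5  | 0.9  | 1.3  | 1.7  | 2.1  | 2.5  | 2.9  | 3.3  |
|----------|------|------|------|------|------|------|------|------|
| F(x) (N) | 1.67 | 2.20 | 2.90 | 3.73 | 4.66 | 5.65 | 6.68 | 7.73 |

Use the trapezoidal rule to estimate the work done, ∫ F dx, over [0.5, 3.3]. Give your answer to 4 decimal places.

h = 0.4, n = 7.
(h/2)·[y₀ + 2y₁ + 2y₂ + 2y₃ + 2y₄ + 2y₅ + 2y₆ + y₇] = 0.2·(61.04) = 12.2080.

12.2080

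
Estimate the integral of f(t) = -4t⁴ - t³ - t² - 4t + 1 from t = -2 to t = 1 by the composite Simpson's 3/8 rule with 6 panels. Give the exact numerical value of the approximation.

h = (1 − (-2))/6 = 0.5.
Nodes t₀,…,t₆ = -2, -1.5, -1, -0.5, 0, 0.5, 1.
f(t) = -4t⁴ - t³ - t² - 4t + 1: f₀=-51, f₁=-12.125, f₂=1, f₃=2.625, f₄=1, f₅=-1.625, f₆=-9.
(3h/8)·[f₀ + 3f₁ + 3f₂ + 2f₃ + 3f₄ + 3f₅ + f₆] = 0.1875·(-90) = -16.875.

-16.875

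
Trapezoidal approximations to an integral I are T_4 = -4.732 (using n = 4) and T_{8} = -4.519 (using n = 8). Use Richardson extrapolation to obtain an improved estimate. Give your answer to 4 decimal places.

-4.4480

R = (4·T_{8} − T_4) / 3 = (4·(-4.519) − (-4.732))/3 = (-13.344)/3 = -4.4480.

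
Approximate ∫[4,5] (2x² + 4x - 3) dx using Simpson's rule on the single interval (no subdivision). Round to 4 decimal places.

S = (b−a)/6 · [f(4) + 4f(4.5) + f(5)] = 0.166667·[45 + 4·55.5 + 67] = 55.6667.

55.6667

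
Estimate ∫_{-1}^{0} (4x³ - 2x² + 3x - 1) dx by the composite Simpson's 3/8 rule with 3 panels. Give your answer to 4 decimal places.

h = (0 − (-1))/3 = 0.333333.
Nodes x₀,…,x₃ = -1, -0.666667, -0.333333, 0.
f(x) = 4x³ - 2x² + 3x - 1: f₀=-10, f₁=-5.074074, f₂=-2.370370, f₃=-1.
(3h/8)·[f₀ + 3f₁ + 3f₂ + f₃] = 0.125·(-33.333333) = -4.1667.

-4.1667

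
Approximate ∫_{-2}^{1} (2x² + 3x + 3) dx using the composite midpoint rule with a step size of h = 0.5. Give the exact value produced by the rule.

h = (1 − (-2))/6 = 0.5.
Midpoints m₁,…,m₆ = -1.75, -1.25, -0.75, -0.25, 0.25, 0.75.
f(m₁)=3.875, f(m₂)=2.375, f(m₃)=1.875, f(m₄)=2.375, f(m₅)=3.875, f(m₆)=6.375.
h·[f(m₁) + f(m₂) + f(m₃) + f(m₄) + f(m₅) + f(m₆)] = 0.5·(20.75) = 10.375.

10.375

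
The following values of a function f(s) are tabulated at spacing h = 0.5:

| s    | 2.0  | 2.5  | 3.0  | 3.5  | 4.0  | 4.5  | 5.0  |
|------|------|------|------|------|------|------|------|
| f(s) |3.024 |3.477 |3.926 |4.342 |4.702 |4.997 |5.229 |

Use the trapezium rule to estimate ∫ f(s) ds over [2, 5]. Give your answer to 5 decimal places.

h = 0.5, n = 6.
(h/2)·[y₀ + 2y₁ + 2y₂ + 2y₃ + 2y₄ + 2y₅ + y₆] = 0.25·(51.141) = 12.78525.

12.78525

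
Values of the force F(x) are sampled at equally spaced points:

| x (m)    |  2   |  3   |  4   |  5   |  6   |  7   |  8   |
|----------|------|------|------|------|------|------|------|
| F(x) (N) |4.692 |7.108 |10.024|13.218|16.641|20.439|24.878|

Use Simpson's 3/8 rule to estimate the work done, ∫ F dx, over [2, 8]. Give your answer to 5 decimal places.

81.99075

h = 1, n = 6.
(3h/8)·[y₀ + 3y₁ + 3y₂ + 2y₃ + 3y₄ + 3y₅ + y₆] = 0.375·(218.642) = 81.99075.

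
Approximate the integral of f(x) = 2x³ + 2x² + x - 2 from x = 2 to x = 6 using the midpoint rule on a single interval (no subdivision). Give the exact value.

648

M = (b−a)·f(4) = 4·(162) = 648.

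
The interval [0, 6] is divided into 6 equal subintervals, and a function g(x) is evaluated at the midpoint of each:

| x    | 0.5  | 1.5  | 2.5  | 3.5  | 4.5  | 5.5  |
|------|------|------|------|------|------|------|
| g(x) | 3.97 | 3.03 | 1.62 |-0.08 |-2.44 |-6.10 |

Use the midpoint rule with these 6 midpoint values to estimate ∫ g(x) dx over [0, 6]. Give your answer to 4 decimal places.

0.0000

h = 1, n = 6.
h·[y(m₁) + y(m₂) + y(m₃) + y(m₄) + y(m₅) + y(m₆)] = 1·(0.00) = 0.0000.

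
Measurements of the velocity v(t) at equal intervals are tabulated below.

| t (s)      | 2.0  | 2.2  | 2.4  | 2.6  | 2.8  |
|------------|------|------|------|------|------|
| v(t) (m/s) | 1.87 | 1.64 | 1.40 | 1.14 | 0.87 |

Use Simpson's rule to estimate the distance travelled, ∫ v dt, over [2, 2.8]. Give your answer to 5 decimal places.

h = 0.2, n = 4.
(h/3)·[y₀ + 4y₁ + 2y₂ + 4y₃ + y₄] = 0.066667·(16.66) = 1.11067.

1.11067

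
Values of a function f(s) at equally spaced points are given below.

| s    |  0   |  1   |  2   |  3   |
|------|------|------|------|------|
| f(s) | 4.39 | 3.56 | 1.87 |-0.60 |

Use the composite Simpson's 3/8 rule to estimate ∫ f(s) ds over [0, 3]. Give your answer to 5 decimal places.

7.53000

h = 1, n = 3.
(3h/8)·[y₀ + 3y₁ + 3y₂ + y₃] = 0.375·(20.08) = 7.53000.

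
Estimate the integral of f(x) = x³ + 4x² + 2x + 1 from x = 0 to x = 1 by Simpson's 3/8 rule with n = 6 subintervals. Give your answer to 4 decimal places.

h = (1 − 0)/6 = 0.166667.
Nodes x₀,…,x₆ = 0, 0.166667, 0.333333, 0.5, 0.666667, 0.833333, 1.
f(x) = x³ + 4x² + 2x + 1: f₀=1, f₁=1.449074, f₂=2.148148, f₃=3.125, f₄=4.407407, f₅=6.023148, f₆=8.
(3h/8)·[f₀ + 3f₁ + 3f₂ + 2f₃ + 3f₄ + 3f₅ + f₆] = 0.0625·(57.333333) = 3.5833.

3.5833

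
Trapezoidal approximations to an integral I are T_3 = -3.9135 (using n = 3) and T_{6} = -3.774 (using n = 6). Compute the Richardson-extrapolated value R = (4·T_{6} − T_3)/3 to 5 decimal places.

-3.72750

R = (4·T_{6} − T_3) / 3 = (4·(-3.774) − (-3.9135))/3 = (-11.1825)/3 = -3.72750.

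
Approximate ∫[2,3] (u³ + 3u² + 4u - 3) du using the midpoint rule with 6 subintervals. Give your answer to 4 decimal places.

h = (3 − 2)/6 = 0.166667.
Midpoints m₁,…,m₆ = 2.083333, 2.25, 2.416667, 2.583333, 2.75, 2.916667.
f(m₁)=27.396412, f(m₂)=32.578125, f(m₃)=38.301505, f(m₄)=44.594329, f(m₅)=51.484375, f(m₆)=58.999421.
h·[f(m₁) + f(m₂) + f(m₃) + f(m₄) + f(m₅) + f(m₆)] = 0.166667·(253.354167) = 42.2257.

42.2257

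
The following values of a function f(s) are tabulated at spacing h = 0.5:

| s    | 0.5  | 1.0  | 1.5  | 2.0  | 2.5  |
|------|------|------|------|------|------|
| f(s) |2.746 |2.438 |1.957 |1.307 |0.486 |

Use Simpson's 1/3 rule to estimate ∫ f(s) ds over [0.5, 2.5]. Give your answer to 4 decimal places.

h = 0.5, n = 4.
(h/3)·[y₀ + 4y₁ + 2y₂ + 4y₃ + y₄] = 0.166667·(22.126) = 3.6877.

3.6877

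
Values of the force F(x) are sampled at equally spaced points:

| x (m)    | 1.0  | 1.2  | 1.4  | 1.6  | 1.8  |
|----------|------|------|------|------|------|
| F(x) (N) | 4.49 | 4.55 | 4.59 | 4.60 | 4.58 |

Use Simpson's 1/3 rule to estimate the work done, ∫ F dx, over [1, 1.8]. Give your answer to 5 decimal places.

h = 0.2, n = 4.
(h/3)·[y₀ + 4y₁ + 2y₂ + 4y₃ + y₄] = 0.066667·(54.85) = 3.65667.

3.65667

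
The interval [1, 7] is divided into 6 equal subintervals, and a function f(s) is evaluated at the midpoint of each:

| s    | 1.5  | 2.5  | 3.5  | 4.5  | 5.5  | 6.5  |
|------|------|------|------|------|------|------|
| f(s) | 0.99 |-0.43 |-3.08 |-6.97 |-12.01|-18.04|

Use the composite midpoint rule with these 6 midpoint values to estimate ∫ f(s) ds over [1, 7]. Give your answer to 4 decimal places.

-39.5400

h = 1, n = 6.
h·[y(m₁) + y(m₂) + y(m₃) + y(m₄) + y(m₅) + y(m₆)] = 1·(-39.54) = -39.5400.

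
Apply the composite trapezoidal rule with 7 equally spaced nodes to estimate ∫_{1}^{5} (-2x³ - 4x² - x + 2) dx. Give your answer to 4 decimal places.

-487.8519

h = (5 − 1)/6 = 0.666667.
Nodes x₀,…,x₆ = 1, 1.666667, 2.333333, 3, 3.666667, 4.333333, 5.
f(x) = -2x³ - 4x² - x + 2: f₀=-5, f₁=-20.037037, f₂=-47.518519, f₃=-91, f₄=-154.037037, f₅=-240.185185, f₆=-353.
(h/2)·[f₀ + 2f₁ + 2f₂ + 2f₃ + 2f₄ + 2f₅ + f₆] = 0.333333·(-1463.555556) = -487.8519.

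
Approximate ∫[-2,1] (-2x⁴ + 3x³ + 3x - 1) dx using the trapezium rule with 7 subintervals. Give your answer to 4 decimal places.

h = (1 − (-2))/7 = 0.428571.
Nodes x₀,…,x₇ = -2, -1.571429, -1.142857, -0.714286, -0.285714, 0.142857, 0.571429, 1.
f(x) = -2x⁴ + 3x³ + 3x - 1: f₀=-63, f₁=-29.551437, f₂=-12.318617, f₃=-4.756768, f₄=-1.940441, f₅=-0.563515, f₆=1.060808, f₇=3.
(h/2)·[f₀ + 2f₁ + 2f₂ + 2f₃ + 2f₄ + 2f₅ + 2f₆ + f₇] = 0.214286·(-156.139942) = -33.4586.

-33.4586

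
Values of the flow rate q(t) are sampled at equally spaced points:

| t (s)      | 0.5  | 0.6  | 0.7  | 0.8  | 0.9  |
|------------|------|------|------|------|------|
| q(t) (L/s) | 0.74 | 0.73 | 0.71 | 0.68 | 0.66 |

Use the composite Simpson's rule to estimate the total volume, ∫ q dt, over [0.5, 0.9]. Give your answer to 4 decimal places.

0.2820

h = 0.1, n = 4.
(h/3)·[y₀ + 4y₁ + 2y₂ + 4y₃ + y₄] = 0.033333·(8.46) = 0.2820.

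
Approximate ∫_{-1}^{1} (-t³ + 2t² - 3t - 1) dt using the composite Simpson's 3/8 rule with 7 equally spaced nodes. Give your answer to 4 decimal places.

-0.6667

h = (1 − (-1))/6 = 0.333333.
Nodes t₀,…,t₆ = -1, -0.666667, -0.333333, 0, 0.333333, 0.666667, 1.
f(t) = -t³ + 2t² - 3t - 1: f₀=5, f₁=2.185185, f₂=0.259259, f₃=-1, f₄=-1.814815, f₅=-2.407407, f₆=-3.
(3h/8)·[f₀ + 3f₁ + 3f₂ + 2f₃ + 3f₄ + 3f₅ + f₆] = 0.125·(-5.333333) = -0.6667.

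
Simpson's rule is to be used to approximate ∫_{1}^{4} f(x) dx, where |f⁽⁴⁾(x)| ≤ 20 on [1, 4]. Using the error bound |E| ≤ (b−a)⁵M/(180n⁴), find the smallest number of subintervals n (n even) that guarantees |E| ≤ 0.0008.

14

Need 4860/(180n⁴) ≤ 0.0008.
n⁴ ≥ 4860/(180·0.0008) = 33750 ⇒ n ≥ 13.5540, so the smallest even n is 14. (n must be even for Simpson's rule.)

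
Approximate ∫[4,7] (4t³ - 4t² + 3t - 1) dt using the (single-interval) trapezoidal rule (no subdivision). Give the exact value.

T = (b−a)/2 · [f(4) + f(7)] = 1.5·[203 + 1196] = 2098.5.

2098.5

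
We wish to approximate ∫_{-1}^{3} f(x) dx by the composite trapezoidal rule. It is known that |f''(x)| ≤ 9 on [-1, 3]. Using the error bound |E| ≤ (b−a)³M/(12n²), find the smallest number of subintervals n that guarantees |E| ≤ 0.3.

13

Need 576/(12n²) ≤ 0.3.
n² ≥ 576/(12·0.3) = 160 ⇒ n ≥ 12.6491, so the smallest n is 13.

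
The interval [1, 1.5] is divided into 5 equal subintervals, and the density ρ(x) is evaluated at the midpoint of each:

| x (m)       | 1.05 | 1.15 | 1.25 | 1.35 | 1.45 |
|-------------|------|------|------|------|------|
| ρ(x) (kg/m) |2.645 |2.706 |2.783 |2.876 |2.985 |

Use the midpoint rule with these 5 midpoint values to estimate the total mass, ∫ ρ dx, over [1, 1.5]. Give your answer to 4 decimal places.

1.3995

h = 0.1, n = 5.
h·[y(m₁) + y(m₂) + y(m₃) + y(m₄) + y(m₅)] = 0.1·(13.995) = 1.3995.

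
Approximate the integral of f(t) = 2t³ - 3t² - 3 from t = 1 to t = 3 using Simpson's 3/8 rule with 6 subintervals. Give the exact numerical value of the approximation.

8

h = (3 − 1)/6 = 0.333333.
Nodes t₀,…,t₆ = 1, 1.333333, 1.666667, 2, 2.333333, 2.666667, 3.
f(t) = 2t³ - 3t² - 3: f₀=-4, f₁=-3.592593, f₂=-2.074074, f₃=1, f₄=6.074074, f₅=13.592593, f₆=24.
(3h/8)·[f₀ + 3f₁ + 3f₂ + 2f₃ + 3f₄ + 3f₅ + f₆] = 0.125·(64) = 8.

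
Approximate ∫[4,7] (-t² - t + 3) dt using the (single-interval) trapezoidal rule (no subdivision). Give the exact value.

-105

T = (b−a)/2 · [f(4) + f(7)] = 1.5·[(-17) + (-53)] = -105.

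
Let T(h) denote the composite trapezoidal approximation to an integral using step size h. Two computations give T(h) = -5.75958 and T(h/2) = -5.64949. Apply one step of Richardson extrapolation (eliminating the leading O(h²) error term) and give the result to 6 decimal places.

-5.612793

R = (4·T(h/2) − T(h)) / 3 = (4·(-5.64949) − (-5.75958))/3 = (-16.83838)/3 = -5.612793.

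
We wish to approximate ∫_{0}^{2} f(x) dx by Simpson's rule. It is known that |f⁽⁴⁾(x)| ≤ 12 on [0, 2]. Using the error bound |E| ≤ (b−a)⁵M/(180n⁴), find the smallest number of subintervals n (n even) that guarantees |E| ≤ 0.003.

6

Need 384/(180n⁴) ≤ 0.003.
n⁴ ≥ 384/(180·0.003) = 711.111 ⇒ n ≥ 5.1640, so the smallest even n is 6. (n must be even for Simpson's rule.)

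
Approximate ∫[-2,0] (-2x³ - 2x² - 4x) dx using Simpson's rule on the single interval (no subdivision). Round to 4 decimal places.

S = (b−a)/6 · [f(-2) + 4f(-1) + f(0)] = 0.333333·[16 + 4·4 + 0] = 10.6667.

10.6667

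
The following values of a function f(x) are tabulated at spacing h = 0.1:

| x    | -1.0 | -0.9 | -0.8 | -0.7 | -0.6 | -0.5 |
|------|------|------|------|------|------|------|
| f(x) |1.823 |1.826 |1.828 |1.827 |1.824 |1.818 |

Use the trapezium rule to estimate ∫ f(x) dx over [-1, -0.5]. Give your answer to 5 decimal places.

h = 0.1, n = 5.
(h/2)·[y₀ + 2y₁ + 2y₂ + 2y₃ + 2y₄ + y₅] = 0.05·(18.251) = 0.91255.

0.91255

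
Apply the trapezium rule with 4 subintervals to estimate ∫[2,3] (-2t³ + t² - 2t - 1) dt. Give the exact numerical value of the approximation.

h = (3 − 2)/4 = 0.25.
Nodes t₀,…,t₄ = 2, 2.25, 2.5, 2.75, 3.
f(t) = -2t³ + t² - 2t - 1: f₀=-17, f₁=-23.21875, f₂=-31, f₃=-40.53125, f₄=-52.
(h/2)·[f₀ + 2f₁ + 2f₂ + 2f₃ + f₄] = 0.125·(-258.5) = -32.3125.

-32.3125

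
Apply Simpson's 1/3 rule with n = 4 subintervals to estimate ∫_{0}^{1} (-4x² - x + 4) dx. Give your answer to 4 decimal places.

2.1667

h = (1 − 0)/4 = 0.25.
Nodes x₀,…,x₄ = 0, 0.25, 0.5, 0.75, 1.
f(x) = -4x² - x + 4: f₀=4, f₁=3.5, f₂=2.5, f₃=1, f₄=-1.
(h/3)·[f₀ + 4f₁ + 2f₂ + 4f₃ + f₄] = 0.083333·(26) = 2.1667.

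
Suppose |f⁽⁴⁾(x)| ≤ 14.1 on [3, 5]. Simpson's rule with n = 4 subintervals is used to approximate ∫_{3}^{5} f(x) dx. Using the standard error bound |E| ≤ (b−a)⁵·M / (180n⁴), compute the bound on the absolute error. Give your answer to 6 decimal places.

|E| ≤ (2)⁵·14.1 / (180·4⁴) = 451.2/46080 = 0.009792.

0.009792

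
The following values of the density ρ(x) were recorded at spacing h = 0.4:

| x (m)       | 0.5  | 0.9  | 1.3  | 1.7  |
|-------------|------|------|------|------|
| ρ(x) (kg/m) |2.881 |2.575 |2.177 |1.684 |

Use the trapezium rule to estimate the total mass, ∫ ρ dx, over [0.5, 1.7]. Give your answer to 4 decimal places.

2.8138

h = 0.4, n = 3.
(h/2)·[y₀ + 2y₁ + 2y₂ + y₃] = 0.2·(14.069) = 2.8138.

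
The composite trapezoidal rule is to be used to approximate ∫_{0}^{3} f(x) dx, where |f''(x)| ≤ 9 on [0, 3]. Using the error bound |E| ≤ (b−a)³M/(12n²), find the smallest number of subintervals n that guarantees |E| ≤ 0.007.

Need 243/(12n²) ≤ 0.007.
n² ≥ 243/(12·0.007) = 2892.86 ⇒ n ≥ 53.7853, so the smallest n is 54.

54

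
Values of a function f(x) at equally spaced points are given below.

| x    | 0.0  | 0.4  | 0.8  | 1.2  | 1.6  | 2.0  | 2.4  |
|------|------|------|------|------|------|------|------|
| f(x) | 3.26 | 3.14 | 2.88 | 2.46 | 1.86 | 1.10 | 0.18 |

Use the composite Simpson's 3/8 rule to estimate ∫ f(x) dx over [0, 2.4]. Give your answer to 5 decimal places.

h = 0.4, n = 6.
(3h/8)·[y₀ + 3y₁ + 3y₂ + 2y₃ + 3y₄ + 3y₅ + y₆] = 0.15·(35.30) = 5.29500.

5.29500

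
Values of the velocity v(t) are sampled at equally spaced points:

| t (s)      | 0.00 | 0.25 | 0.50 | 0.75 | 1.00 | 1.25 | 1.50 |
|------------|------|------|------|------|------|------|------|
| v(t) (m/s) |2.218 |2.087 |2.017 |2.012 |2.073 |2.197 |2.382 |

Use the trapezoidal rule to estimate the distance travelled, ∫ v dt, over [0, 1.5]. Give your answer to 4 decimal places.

h = 0.25, n = 6.
(h/2)·[y₀ + 2y₁ + 2y₂ + 2y₃ + 2y₄ + 2y₅ + y₆] = 0.125·(25.372) = 3.1715.

3.1715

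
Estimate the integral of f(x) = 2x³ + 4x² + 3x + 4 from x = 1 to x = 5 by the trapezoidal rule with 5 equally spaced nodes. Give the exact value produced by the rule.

h = (5 − 1)/4 = 1.
Nodes x₀,…,x₄ = 1, 2, 3, 4, 5.
f(x) = 2x³ + 4x² + 3x + 4: f₀=13, f₁=42, f₂=103, f₃=208, f₄=369.
(h/2)·[f₀ + 2f₁ + 2f₂ + 2f₃ + f₄] = 0.5·(1088) = 544.

544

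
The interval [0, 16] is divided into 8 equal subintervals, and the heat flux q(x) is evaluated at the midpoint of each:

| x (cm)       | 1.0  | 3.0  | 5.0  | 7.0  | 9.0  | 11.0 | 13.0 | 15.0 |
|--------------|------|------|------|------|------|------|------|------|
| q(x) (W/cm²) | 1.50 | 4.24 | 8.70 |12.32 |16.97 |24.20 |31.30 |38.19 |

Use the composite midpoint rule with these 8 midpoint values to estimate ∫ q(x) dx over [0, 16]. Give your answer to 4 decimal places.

h = 2, n = 8.
h·[y(m₁) + y(m₂) + y(m₃) + y(m₄) + y(m₅) + y(m₆) + y(m₇) + y(m₈)] = 2·(137.42) = 274.8400.

274.8400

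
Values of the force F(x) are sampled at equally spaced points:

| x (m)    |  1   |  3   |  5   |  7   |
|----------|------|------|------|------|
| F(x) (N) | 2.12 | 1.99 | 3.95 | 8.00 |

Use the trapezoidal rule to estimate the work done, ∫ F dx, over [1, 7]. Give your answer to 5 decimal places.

22.00000

h = 2, n = 3.
(h/2)·[y₀ + 2y₁ + 2y₂ + y₃] = 1·(22.00) = 22.00000.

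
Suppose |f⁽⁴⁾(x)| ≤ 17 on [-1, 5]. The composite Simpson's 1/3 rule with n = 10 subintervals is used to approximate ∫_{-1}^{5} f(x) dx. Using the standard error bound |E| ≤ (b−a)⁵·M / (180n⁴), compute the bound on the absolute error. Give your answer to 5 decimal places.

0.07344

|E| ≤ (6)⁵·17 / (180·10⁴) = 132192/1800000 = 0.07344.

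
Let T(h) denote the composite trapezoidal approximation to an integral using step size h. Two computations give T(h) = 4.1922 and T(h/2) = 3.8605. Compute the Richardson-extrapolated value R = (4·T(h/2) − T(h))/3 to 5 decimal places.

3.74993

R = (4·T(h/2) − T(h)) / 3 = (4·3.8605 − 4.1922)/3 = (11.2498)/3 = 3.74993.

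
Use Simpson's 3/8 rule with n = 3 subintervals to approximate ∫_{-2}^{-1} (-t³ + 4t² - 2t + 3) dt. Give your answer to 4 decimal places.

19.0833

h = (-1 − (-2))/3 = 0.333333.
Nodes t₀,…,t₃ = -2, -1.666667, -1.333333, -1.
f(t) = -t³ + 4t² - 2t + 3: f₀=31, f₁=22.074074, f₂=15.148148, f₃=10.
(3h/8)·[f₀ + 3f₁ + 3f₂ + f₃] = 0.125·(152.666667) = 19.0833.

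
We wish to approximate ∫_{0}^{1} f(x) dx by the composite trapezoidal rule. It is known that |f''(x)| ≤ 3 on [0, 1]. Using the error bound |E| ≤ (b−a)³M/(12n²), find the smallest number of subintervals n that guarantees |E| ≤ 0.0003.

29

Need 3/(12n²) ≤ 0.0003.
n² ≥ 3/(12·0.0003) = 833.333 ⇒ n ≥ 28.8675, so the smallest n is 29.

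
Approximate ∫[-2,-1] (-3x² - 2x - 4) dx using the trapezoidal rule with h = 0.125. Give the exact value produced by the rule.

-8.0078125

h = (-1 − (-2))/8 = 0.125.
Nodes x₀,…,x₈ = -2, -1.875, -1.75, -1.625, -1.5, -1.375, -1.25, -1.125, -1.
f(x) = -3x² - 2x - 4: f₀=-12, f₁=-10.796875, f₂=-9.6875, f₃=-8.671875, f₄=-7.75, f₅=-6.921875, f₆=-6.1875, f₇=-5.546875, f₈=-5.
(h/2)·[f₀ + 2f₁ + 2f₂ + 2f₃ + 2f₄ + 2f₅ + 2f₆ + 2f₇ + f₈] = 0.0625·(-128.125) = -8.0078125.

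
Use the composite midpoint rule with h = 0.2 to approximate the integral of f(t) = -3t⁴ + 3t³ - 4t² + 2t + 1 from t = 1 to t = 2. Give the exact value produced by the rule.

h = (2 − 1)/5 = 0.2.
Midpoints m₁,…,m₅ = 1.1, 1.3, 1.5, 1.7, 1.9.
f(m₁)=-2.0393, f(m₂)=-5.1373, f(m₃)=-10.0625, f(m₄)=-17.4773, f(m₅)=-28.1593.
h·[f(m₁) + f(m₂) + f(m₃) + f(m₄) + f(m₅)] = 0.2·(-62.8757) = -12.57514.

-12.57514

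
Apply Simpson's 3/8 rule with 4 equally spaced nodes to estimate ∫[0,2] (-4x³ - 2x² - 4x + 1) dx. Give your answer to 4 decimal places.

h = (2 − 0)/3 = 0.666667.
Nodes x₀,…,x₃ = 0, 0.666667, 1.333333, 2.
f(x) = -4x³ - 2x² - 4x + 1: f₀=1, f₁=-3.740741, f₂=-17.370370, f₃=-47.
(3h/8)·[f₀ + 3f₁ + 3f₂ + f₃] = 0.25·(-109.333333) = -27.3333.

-27.3333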